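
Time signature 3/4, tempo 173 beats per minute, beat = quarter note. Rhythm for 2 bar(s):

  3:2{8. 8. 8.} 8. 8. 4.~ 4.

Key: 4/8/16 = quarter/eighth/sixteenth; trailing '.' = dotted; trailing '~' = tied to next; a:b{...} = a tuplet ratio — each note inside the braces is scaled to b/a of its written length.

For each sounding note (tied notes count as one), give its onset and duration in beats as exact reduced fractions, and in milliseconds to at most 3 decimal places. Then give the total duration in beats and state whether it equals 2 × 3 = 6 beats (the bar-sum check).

1) 0.0ms=0b +173.41ms=1/2b
2) 173.41ms=1/2b +173.41ms=1/2b
3) 346.821ms=1b +173.41ms=1/2b
4) 520.231ms=3/2b +260.116ms=3/4b
5) 780.347ms=9/4b +260.116ms=3/4b
6) 1040.462ms=3b +1040.462ms=3b
Σ=6b of 6 (173bpm 3/4) — PASS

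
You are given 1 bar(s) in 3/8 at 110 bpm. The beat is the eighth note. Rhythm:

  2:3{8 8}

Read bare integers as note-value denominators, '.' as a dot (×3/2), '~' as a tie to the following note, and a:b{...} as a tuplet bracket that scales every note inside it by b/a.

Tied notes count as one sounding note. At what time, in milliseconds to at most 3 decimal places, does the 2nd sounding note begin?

1. 0.0ms @ 0 + 818.182ms (3/2)
2. 818.182ms @ 3/2 + 818.182ms (3/2)

note 2 onset = 3/2b = 818.182ms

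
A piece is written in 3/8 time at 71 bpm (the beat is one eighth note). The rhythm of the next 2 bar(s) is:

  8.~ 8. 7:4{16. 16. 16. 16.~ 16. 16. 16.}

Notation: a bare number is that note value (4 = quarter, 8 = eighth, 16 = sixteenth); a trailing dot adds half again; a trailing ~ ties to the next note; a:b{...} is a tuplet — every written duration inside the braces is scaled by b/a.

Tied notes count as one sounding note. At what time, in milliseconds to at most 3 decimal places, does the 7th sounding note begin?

note 7 onset = 39/7b = 4708.249ms

1. 0.0ms @ 0 + 2535.211ms (3)
2. 2535.211ms @ 3 + 362.173ms (3/7)
3. 2897.384ms @ 24/7 + 362.173ms (3/7)
4. 3259.557ms @ 27/7 + 362.173ms (3/7)
5. 3621.73ms @ 30/7 + 724.346ms (6/7)
6. 4346.076ms @ 36/7 + 362.173ms (3/7)
7. 4708.249ms @ 39/7 + 362.173ms (3/7)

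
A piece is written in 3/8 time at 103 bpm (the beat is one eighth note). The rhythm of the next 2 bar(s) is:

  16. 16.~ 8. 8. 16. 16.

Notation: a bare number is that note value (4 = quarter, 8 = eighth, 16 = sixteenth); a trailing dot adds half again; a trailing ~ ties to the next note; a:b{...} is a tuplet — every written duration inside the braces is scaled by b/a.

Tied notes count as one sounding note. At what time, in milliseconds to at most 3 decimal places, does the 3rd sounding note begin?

note 3 onset = 3b = 1747.573ms

1. 0.0ms @ 0 + 436.893ms (3/4)
2. 436.893ms @ 3/4 + 1310.68ms (9/4)
3. 1747.573ms @ 3 + 873.786ms (3/2)
4. 2621.359ms @ 9/2 + 436.893ms (3/4)
5. 3058.252ms @ 21/4 + 436.893ms (3/4)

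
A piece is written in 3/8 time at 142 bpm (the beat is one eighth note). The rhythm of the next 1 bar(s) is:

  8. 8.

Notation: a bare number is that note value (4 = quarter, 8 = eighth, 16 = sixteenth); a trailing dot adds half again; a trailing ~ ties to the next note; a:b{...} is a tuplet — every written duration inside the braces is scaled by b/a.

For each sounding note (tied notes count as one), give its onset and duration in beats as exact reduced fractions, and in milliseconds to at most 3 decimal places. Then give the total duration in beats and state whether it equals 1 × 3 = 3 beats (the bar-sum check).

1) 0.0ms=0b +633.803ms=3/2b
2) 633.803ms=3/2b +633.803ms=3/2b
Σ=3b of 3 (142bpm 3/8) — PASS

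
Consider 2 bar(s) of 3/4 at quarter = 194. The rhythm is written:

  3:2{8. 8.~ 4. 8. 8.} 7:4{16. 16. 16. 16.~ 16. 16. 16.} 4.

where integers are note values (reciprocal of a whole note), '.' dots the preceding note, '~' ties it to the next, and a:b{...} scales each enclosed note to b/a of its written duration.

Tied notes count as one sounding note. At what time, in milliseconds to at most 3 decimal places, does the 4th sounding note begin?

note 4 onset = 5/2b = 773.196ms

1. 0.0ms @ 0 + 154.639ms (1/2)
2. 154.639ms @ 1/2 + 463.918ms (3/2)
3. 618.557ms @ 2 + 154.639ms (1/2)
4. 773.196ms @ 5/2 + 154.639ms (1/2)
5. 927.835ms @ 3 + 66.274ms (3/14)
6. 994.109ms @ 45/14 + 66.274ms (3/14)
7. 1060.383ms @ 24/7 + 66.274ms (3/14)
8. 1126.657ms @ 51/14 + 132.548ms (3/7)
9. 1259.205ms @ 57/14 + 66.274ms (3/14)
10. 1325.479ms @ 30/7 + 66.274ms (3/14)
11. 1391.753ms @ 9/2 + 463.918ms (3/2)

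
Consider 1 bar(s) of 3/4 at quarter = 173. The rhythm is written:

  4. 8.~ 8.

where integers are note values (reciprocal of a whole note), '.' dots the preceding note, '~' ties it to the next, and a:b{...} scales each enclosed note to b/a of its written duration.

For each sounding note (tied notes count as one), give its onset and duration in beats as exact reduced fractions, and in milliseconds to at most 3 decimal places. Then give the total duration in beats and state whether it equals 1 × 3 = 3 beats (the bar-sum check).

1) 0.0ms=0b +520.231ms=3/2b
2) 520.231ms=3/2b +520.231ms=3/2b
Σ=3b of 3 (173bpm 3/4) — PASS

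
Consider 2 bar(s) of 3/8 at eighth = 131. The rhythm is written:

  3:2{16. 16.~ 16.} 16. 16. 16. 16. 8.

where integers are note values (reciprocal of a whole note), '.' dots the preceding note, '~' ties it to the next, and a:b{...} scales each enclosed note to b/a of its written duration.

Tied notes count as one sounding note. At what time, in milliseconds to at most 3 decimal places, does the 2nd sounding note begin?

note 2 onset = 1/2b = 229.008ms

1. 0.0ms @ 0 + 229.008ms (1/2)
2. 229.008ms @ 1/2 + 458.015ms (1)
3. 687.023ms @ 3/2 + 343.511ms (3/4)
4. 1030.534ms @ 9/4 + 343.511ms (3/4)
5. 1374.046ms @ 3 + 343.511ms (3/4)
6. 1717.557ms @ 15/4 + 343.511ms (3/4)
7. 2061.069ms @ 9/2 + 687.023ms (3/2)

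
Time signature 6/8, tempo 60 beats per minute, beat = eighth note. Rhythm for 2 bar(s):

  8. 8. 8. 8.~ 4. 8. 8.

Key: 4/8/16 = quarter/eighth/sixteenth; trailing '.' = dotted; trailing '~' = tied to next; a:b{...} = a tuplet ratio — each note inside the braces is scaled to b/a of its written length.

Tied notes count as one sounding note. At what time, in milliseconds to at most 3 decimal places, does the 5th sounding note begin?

note 5 onset = 9b = 9000.0ms

1. 0.0ms @ 0 + 1500.0ms (3/2)
2. 1500.0ms @ 3/2 + 1500.0ms (3/2)
3. 3000.0ms @ 3 + 1500.0ms (3/2)
4. 4500.0ms @ 9/2 + 4500.0ms (9/2)
5. 9000.0ms @ 9 + 1500.0ms (3/2)
6. 10500.0ms @ 21/2 + 1500.0ms (3/2)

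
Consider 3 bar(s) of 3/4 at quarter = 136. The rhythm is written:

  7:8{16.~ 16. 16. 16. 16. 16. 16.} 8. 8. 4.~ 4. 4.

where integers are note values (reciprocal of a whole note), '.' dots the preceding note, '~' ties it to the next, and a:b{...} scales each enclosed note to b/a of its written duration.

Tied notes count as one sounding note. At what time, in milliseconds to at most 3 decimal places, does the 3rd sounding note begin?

1. 0.0ms @ 0 + 378.151ms (6/7)
2. 378.151ms @ 6/7 + 189.076ms (3/7)
3. 567.227ms @ 9/7 + 189.076ms (3/7)
4. 756.303ms @ 12/7 + 189.076ms (3/7)
5. 945.378ms @ 15/7 + 189.076ms (3/7)
6. 1134.454ms @ 18/7 + 189.076ms (3/7)
7. 1323.529ms @ 3 + 330.882ms (3/4)
8. 1654.412ms @ 15/4 + 330.882ms (3/4)
9. 1985.294ms @ 9/2 + 1323.529ms (3)
10. 3308.824ms @ 15/2 + 661.765ms (3/2)

note 3 onset = 9/7b = 567.227ms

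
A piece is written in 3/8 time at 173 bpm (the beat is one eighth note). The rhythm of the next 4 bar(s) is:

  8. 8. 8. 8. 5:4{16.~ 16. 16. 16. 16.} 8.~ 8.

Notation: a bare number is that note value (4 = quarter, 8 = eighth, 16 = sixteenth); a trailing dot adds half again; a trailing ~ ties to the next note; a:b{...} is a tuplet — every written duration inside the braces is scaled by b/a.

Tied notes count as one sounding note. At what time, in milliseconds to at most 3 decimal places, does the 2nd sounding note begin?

1. 0.0ms @ 0 + 520.231ms (3/2)
2. 520.231ms @ 3/2 + 520.231ms (3/2)
3. 1040.462ms @ 3 + 520.231ms (3/2)
4. 1560.694ms @ 9/2 + 520.231ms (3/2)
5. 2080.925ms @ 6 + 416.185ms (6/5)
6. 2497.11ms @ 36/5 + 208.092ms (3/5)
7. 2705.202ms @ 39/5 + 208.092ms (3/5)
8. 2913.295ms @ 42/5 + 208.092ms (3/5)
9. 3121.387ms @ 9 + 1040.462ms (3)

note 2 onset = 3/2b = 520.231ms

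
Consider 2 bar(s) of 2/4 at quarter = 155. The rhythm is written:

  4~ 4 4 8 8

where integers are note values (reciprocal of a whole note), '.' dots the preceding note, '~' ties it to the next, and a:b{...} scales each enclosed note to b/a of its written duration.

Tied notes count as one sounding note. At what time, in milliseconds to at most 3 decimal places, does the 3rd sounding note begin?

note 3 onset = 3b = 1161.29ms

1. 0.0ms @ 0 + 774.194ms (2)
2. 774.194ms @ 2 + 387.097ms (1)
3. 1161.29ms @ 3 + 193.548ms (1/2)
4. 1354.839ms @ 7/2 + 193.548ms (1/2)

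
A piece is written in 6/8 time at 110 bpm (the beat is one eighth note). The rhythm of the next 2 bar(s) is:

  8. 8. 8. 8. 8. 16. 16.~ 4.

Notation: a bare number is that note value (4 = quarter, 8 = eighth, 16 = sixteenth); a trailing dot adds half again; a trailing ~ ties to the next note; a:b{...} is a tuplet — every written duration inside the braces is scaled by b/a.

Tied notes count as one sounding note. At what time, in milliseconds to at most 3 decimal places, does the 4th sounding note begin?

note 4 onset = 9/2b = 2454.545ms

1. 0.0ms @ 0 + 818.182ms (3/2)
2. 818.182ms @ 3/2 + 818.182ms (3/2)
3. 1636.364ms @ 3 + 818.182ms (3/2)
4. 2454.545ms @ 9/2 + 818.182ms (3/2)
5. 3272.727ms @ 6 + 818.182ms (3/2)
6. 4090.909ms @ 15/2 + 409.091ms (3/4)
7. 4500.0ms @ 33/4 + 2045.455ms (15/4)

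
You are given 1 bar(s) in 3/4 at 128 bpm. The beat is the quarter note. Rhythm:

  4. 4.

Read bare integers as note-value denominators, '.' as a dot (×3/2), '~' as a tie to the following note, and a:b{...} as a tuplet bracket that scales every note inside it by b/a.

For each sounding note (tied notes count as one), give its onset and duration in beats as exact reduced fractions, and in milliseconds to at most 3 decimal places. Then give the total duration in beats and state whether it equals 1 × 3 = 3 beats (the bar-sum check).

1) 0.0ms=0b +703.125ms=3/2b
2) 703.125ms=3/2b +703.125ms=3/2b
Σ=3b of 3 (128bpm 3/4) — PASS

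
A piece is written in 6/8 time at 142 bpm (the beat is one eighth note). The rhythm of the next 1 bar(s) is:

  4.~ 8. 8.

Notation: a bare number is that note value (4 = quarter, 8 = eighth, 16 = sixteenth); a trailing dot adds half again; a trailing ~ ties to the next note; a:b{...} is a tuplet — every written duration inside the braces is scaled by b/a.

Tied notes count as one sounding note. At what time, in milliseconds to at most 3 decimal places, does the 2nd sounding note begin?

note 2 onset = 9/2b = 1901.408ms

1. 0.0ms @ 0 + 1901.408ms (9/2)
2. 1901.408ms @ 9/2 + 633.803ms (3/2)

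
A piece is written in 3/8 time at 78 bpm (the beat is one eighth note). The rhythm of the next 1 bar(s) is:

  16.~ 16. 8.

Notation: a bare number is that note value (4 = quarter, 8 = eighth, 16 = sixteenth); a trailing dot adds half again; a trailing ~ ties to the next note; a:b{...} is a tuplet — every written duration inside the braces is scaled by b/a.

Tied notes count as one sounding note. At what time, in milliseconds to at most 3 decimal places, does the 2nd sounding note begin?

1. 0.0ms @ 0 + 1153.846ms (3/2)
2. 1153.846ms @ 3/2 + 1153.846ms (3/2)

note 2 onset = 3/2b = 1153.846ms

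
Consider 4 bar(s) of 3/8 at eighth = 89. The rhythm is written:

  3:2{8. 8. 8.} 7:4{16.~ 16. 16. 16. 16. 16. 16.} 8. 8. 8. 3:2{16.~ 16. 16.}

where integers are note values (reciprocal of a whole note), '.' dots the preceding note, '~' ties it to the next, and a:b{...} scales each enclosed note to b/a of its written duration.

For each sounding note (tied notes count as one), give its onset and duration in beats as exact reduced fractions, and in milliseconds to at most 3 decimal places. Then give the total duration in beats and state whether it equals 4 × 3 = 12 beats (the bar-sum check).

1) 0.0ms=0b +674.157ms=1b
2) 674.157ms=1b +674.157ms=1b
3) 1348.315ms=2b +674.157ms=1b
4) 2022.472ms=3b +577.849ms=6/7b
5) 2600.321ms=27/7b +288.925ms=3/7b
6) 2889.246ms=30/7b +288.925ms=3/7b
7) 3178.17ms=33/7b +288.925ms=3/7b
8) 3467.095ms=36/7b +288.925ms=3/7b
9) 3756.019ms=39/7b +288.925ms=3/7b
10) 4044.944ms=6b +1011.236ms=3/2b
11) 5056.18ms=15/2b +1011.236ms=3/2b
12) 6067.416ms=9b +1011.236ms=3/2b
13) 7078.652ms=21/2b +674.157ms=1b
14) 7752.809ms=23/2b +337.079ms=1/2b
Σ=12b of 12 (89bpm 3/8) — PASS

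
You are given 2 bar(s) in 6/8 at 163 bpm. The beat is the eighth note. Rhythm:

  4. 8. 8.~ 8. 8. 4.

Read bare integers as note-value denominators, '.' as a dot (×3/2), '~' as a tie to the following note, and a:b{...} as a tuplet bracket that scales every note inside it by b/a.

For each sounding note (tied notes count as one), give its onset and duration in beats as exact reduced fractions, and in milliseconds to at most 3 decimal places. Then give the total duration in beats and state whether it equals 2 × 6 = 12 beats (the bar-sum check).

1) 0.0ms=0b +1104.294ms=3b
2) 1104.294ms=3b +552.147ms=3/2b
3) 1656.442ms=9/2b +1104.294ms=3b
4) 2760.736ms=15/2b +552.147ms=3/2b
5) 3312.883ms=9b +1104.294ms=3b
Σ=12b of 12 (163bpm 6/8) — PASS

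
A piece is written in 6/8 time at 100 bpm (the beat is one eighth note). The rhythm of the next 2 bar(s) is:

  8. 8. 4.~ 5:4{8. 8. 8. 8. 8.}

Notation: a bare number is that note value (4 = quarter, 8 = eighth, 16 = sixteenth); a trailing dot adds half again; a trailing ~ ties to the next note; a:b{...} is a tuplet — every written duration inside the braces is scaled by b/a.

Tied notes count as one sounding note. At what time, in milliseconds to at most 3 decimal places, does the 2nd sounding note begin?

1. 0.0ms @ 0 + 900.0ms (3/2)
2. 900.0ms @ 3/2 + 900.0ms (3/2)
3. 1800.0ms @ 3 + 2520.0ms (21/5)
4. 4320.0ms @ 36/5 + 720.0ms (6/5)
5. 5040.0ms @ 42/5 + 720.0ms (6/5)
6. 5760.0ms @ 48/5 + 720.0ms (6/5)
7. 6480.0ms @ 54/5 + 720.0ms (6/5)

note 2 onset = 3/2b = 900.0ms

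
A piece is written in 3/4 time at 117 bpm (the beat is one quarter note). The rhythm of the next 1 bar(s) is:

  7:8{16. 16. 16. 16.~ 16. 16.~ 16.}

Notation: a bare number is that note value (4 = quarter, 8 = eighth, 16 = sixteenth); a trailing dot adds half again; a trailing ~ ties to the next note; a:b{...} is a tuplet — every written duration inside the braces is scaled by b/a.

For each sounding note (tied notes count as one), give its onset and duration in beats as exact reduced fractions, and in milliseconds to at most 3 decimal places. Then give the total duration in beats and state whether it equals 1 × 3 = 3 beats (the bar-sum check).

1) 0.0ms=0b +219.78ms=3/7b
2) 219.78ms=3/7b +219.78ms=3/7b
3) 439.56ms=6/7b +219.78ms=3/7b
4) 659.341ms=9/7b +439.56ms=6/7b
5) 1098.901ms=15/7b +439.56ms=6/7b
Σ=3b of 3 (117bpm 3/4) — PASS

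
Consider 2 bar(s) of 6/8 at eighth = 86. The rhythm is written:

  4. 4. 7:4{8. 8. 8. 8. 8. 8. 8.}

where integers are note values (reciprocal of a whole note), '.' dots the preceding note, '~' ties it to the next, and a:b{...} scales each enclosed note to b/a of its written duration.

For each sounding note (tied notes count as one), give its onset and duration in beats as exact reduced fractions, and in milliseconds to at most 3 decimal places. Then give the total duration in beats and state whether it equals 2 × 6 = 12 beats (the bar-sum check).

1) 0.0ms=0b +2093.023ms=3b
2) 2093.023ms=3b +2093.023ms=3b
3) 4186.047ms=6b +598.007ms=6/7b
4) 4784.053ms=48/7b +598.007ms=6/7b
5) 5382.06ms=54/7b +598.007ms=6/7b
6) 5980.066ms=60/7b +598.007ms=6/7b
7) 6578.073ms=66/7b +598.007ms=6/7b
8) 7176.08ms=72/7b +598.007ms=6/7b
9) 7774.086ms=78/7b +598.007ms=6/7b
Σ=12b of 12 (86bpm 6/8) — PASS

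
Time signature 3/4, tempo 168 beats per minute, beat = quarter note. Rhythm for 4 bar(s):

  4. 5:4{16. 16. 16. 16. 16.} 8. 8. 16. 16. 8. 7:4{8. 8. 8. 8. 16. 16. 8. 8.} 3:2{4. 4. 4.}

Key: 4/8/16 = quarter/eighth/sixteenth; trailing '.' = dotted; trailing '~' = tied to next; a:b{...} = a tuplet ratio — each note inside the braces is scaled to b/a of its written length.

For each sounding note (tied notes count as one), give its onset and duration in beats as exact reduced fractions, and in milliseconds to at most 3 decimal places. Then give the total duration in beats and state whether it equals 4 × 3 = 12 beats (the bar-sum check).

1) 0.0ms=0b +535.714ms=3/2b
2) 535.714ms=3/2b +107.143ms=3/10b
3) 642.857ms=9/5b +107.143ms=3/10b
4) 750.0ms=21/10b +107.143ms=3/10b
5) 857.143ms=12/5b +107.143ms=3/10b
6) 964.286ms=27/10b +107.143ms=3/10b
7) 1071.429ms=3b +267.857ms=3/4b
8) 1339.286ms=15/4b +267.857ms=3/4b
9) 1607.143ms=9/2b +133.929ms=3/8b
10) 1741.071ms=39/8b +133.929ms=3/8b
11) 1875.0ms=21/4b +267.857ms=3/4b
12) 2142.857ms=6b +153.061ms=3/7b
13) 2295.918ms=45/7b +153.061ms=3/7b
14) 2448.98ms=48/7b +153.061ms=3/7b
15) 2602.041ms=51/7b +153.061ms=3/7b
16) 2755.102ms=54/7b +76.531ms=3/14b
17) 2831.633ms=111/14b +76.531ms=3/14b
18) 2908.163ms=57/7b +153.061ms=3/7b
19) 3061.224ms=60/7b +153.061ms=3/7b
20) 3214.286ms=9b +357.143ms=1b
21) 3571.429ms=10b +357.143ms=1b
22) 3928.571ms=11b +357.143ms=1b
Σ=12b of 12 (168bpm 3/4) — PASS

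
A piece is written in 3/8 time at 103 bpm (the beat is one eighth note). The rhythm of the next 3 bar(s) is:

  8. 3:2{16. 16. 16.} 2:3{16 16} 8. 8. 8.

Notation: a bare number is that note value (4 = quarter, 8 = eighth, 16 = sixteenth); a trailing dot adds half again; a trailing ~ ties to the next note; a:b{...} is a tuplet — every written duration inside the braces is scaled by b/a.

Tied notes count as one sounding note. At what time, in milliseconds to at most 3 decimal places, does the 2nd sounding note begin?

1. 0.0ms @ 0 + 873.786ms (3/2)
2. 873.786ms @ 3/2 + 291.262ms (1/2)
3. 1165.049ms @ 2 + 291.262ms (1/2)
4. 1456.311ms @ 5/2 + 291.262ms (1/2)
5. 1747.573ms @ 3 + 436.893ms (3/4)
6. 2184.466ms @ 15/4 + 436.893ms (3/4)
7. 2621.359ms @ 9/2 + 873.786ms (3/2)
8. 3495.146ms @ 6 + 873.786ms (3/2)
9. 4368.932ms @ 15/2 + 873.786ms (3/2)

note 2 onset = 3/2b = 873.786ms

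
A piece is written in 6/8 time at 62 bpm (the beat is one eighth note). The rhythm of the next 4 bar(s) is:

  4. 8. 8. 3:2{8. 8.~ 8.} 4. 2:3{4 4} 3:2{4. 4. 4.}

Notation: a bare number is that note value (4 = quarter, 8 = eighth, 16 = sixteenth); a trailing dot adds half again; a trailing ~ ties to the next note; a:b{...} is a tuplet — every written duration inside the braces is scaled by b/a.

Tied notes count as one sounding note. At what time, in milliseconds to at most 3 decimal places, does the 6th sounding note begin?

note 6 onset = 9b = 8709.677ms

1. 0.0ms @ 0 + 2903.226ms (3)
2. 2903.226ms @ 3 + 1451.613ms (3/2)
3. 4354.839ms @ 9/2 + 1451.613ms (3/2)
4. 5806.452ms @ 6 + 967.742ms (1)
5. 6774.194ms @ 7 + 1935.484ms (2)
6. 8709.677ms @ 9 + 2903.226ms (3)
7. 11612.903ms @ 12 + 2903.226ms (3)
8. 14516.129ms @ 15 + 2903.226ms (3)
9. 17419.355ms @ 18 + 1935.484ms (2)
10. 19354.839ms @ 20 + 1935.484ms (2)
11. 21290.323ms @ 22 + 1935.484ms (2)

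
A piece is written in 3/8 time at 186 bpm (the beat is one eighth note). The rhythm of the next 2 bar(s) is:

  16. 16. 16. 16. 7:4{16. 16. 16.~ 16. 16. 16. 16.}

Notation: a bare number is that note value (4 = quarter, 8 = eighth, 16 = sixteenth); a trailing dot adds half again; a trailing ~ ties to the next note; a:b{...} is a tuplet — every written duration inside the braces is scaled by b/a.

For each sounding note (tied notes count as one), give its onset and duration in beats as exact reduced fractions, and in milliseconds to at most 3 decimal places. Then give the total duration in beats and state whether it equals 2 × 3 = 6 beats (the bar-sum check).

1) 0.0ms=0b +241.935ms=3/4b
2) 241.935ms=3/4b +241.935ms=3/4b
3) 483.871ms=3/2b +241.935ms=3/4b
4) 725.806ms=9/4b +241.935ms=3/4b
5) 967.742ms=3b +138.249ms=3/7b
6) 1105.991ms=24/7b +138.249ms=3/7b
7) 1244.24ms=27/7b +276.498ms=6/7b
8) 1520.737ms=33/7b +138.249ms=3/7b
9) 1658.986ms=36/7b +138.249ms=3/7b
10) 1797.235ms=39/7b +138.249ms=3/7b
Σ=6b of 6 (186bpm 3/8) — PASS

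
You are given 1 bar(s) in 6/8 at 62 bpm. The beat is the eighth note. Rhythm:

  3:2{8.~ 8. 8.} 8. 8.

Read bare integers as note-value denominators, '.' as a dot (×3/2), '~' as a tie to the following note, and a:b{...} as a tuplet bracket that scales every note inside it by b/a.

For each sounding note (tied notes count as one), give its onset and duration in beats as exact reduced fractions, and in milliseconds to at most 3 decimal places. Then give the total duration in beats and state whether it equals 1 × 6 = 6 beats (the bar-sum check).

1) 0.0ms=0b +1935.484ms=2b
2) 1935.484ms=2b +967.742ms=1b
3) 2903.226ms=3b +1451.613ms=3/2b
4) 4354.839ms=9/2b +1451.613ms=3/2b
Σ=6b of 6 (62bpm 6/8) — PASS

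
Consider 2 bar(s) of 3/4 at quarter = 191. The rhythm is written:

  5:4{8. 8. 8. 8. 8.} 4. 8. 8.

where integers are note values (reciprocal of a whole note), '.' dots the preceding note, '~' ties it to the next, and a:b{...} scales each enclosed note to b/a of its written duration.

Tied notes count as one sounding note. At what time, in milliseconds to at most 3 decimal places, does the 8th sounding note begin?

note 8 onset = 21/4b = 1649.215ms

1. 0.0ms @ 0 + 188.482ms (3/5)
2. 188.482ms @ 3/5 + 188.482ms (3/5)
3. 376.963ms @ 6/5 + 188.482ms (3/5)
4. 565.445ms @ 9/5 + 188.482ms (3/5)
5. 753.927ms @ 12/5 + 188.482ms (3/5)
6. 942.408ms @ 3 + 471.204ms (3/2)
7. 1413.613ms @ 9/2 + 235.602ms (3/4)
8. 1649.215ms @ 21/4 + 235.602ms (3/4)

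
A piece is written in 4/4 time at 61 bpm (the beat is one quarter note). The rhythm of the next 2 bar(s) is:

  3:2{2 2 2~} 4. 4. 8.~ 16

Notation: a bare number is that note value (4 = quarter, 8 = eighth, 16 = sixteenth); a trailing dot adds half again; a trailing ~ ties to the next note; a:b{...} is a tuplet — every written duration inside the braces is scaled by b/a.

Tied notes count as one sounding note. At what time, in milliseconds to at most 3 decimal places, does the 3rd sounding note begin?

1. 0.0ms @ 0 + 1311.475ms (4/3)
2. 1311.475ms @ 4/3 + 1311.475ms (4/3)
3. 2622.951ms @ 8/3 + 2786.885ms (17/6)
4. 5409.836ms @ 11/2 + 1475.41ms (3/2)
5. 6885.246ms @ 7 + 983.607ms (1)

note 3 onset = 8/3b = 2622.951ms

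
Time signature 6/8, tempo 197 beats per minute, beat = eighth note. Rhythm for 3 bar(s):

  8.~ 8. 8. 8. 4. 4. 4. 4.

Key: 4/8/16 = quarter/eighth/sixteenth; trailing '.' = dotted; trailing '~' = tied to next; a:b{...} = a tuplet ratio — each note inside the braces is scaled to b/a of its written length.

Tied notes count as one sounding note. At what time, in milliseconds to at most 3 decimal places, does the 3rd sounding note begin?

1. 0.0ms @ 0 + 913.706ms (3)
2. 913.706ms @ 3 + 456.853ms (3/2)
3. 1370.558ms @ 9/2 + 456.853ms (3/2)
4. 1827.411ms @ 6 + 913.706ms (3)
5. 2741.117ms @ 9 + 913.706ms (3)
6. 3654.822ms @ 12 + 913.706ms (3)
7. 4568.528ms @ 15 + 913.706ms (3)

note 3 onset = 9/2b = 1370.558ms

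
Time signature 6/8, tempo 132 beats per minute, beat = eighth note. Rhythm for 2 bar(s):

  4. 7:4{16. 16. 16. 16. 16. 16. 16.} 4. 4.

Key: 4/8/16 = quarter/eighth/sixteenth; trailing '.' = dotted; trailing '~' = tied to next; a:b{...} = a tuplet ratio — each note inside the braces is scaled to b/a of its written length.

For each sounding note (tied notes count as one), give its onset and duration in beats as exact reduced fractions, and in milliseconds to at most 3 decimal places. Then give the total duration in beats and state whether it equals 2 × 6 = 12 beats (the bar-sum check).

1) 0.0ms=0b +1363.636ms=3b
2) 1363.636ms=3b +194.805ms=3/7b
3) 1558.442ms=24/7b +194.805ms=3/7b
4) 1753.247ms=27/7b +194.805ms=3/7b
5) 1948.052ms=30/7b +194.805ms=3/7b
6) 2142.857ms=33/7b +194.805ms=3/7b
7) 2337.662ms=36/7b +194.805ms=3/7b
8) 2532.468ms=39/7b +194.805ms=3/7b
9) 2727.273ms=6b +1363.636ms=3b
10) 4090.909ms=9b +1363.636ms=3b
Σ=12b of 12 (132bpm 6/8) — PASS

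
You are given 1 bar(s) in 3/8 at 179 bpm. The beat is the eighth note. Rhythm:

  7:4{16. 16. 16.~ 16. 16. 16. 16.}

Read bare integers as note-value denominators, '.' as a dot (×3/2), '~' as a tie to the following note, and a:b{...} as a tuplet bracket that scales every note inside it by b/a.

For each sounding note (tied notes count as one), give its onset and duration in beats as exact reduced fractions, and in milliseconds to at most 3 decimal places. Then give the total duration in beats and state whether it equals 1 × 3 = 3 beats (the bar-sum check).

1) 0.0ms=0b +143.655ms=3/7b
2) 143.655ms=3/7b +143.655ms=3/7b
3) 287.31ms=6/7b +287.31ms=6/7b
4) 574.621ms=12/7b +143.655ms=3/7b
5) 718.276ms=15/7b +143.655ms=3/7b
6) 861.931ms=18/7b +143.655ms=3/7b
Σ=3b of 3 (179bpm 3/8) — PASS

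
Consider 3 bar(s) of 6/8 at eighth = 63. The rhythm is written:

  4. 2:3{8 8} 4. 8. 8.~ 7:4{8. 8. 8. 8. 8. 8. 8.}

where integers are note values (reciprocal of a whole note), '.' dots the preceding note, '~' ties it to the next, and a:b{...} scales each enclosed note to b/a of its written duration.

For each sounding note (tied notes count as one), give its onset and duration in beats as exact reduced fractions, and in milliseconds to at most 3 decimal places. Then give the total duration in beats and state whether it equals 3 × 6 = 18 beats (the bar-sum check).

1) 0.0ms=0b +2857.143ms=3b
2) 2857.143ms=3b +1428.571ms=3/2b
3) 4285.714ms=9/2b +1428.571ms=3/2b
4) 5714.286ms=6b +2857.143ms=3b
5) 8571.429ms=9b +1428.571ms=3/2b
6) 10000.0ms=21/2b +2244.898ms=33/14b
7) 12244.898ms=90/7b +816.327ms=6/7b
8) 13061.224ms=96/7b +816.327ms=6/7b
9) 13877.551ms=102/7b +816.327ms=6/7b
10) 14693.878ms=108/7b +816.327ms=6/7b
11) 15510.204ms=114/7b +816.327ms=6/7b
12) 16326.531ms=120/7b +816.327ms=6/7b
Σ=18b of 18 (63bpm 6/8) — PASS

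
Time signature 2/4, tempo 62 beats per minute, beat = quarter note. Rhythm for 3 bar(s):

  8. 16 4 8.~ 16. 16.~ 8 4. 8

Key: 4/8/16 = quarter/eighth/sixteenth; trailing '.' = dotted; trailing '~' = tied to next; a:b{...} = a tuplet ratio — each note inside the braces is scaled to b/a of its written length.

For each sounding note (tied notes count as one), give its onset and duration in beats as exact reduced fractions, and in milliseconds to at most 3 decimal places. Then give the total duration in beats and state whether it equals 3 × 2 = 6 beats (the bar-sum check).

1) 0.0ms=0b +725.806ms=3/4b
2) 725.806ms=3/4b +241.935ms=1/4b
3) 967.742ms=1b +967.742ms=1b
4) 1935.484ms=2b +1088.71ms=9/8b
5) 3024.194ms=25/8b +846.774ms=7/8b
6) 3870.968ms=4b +1451.613ms=3/2b
7) 5322.581ms=11/2b +483.871ms=1/2b
Σ=6b of 6 (62bpm 2/4) — PASS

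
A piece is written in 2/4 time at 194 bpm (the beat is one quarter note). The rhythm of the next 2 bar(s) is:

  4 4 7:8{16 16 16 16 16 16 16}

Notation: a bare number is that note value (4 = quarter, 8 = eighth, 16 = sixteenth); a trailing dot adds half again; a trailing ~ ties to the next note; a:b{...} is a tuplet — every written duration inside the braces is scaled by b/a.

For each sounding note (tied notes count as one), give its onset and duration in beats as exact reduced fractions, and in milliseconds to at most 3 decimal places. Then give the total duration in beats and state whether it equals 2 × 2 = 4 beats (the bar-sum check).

1) 0.0ms=0b +309.278ms=1b
2) 309.278ms=1b +309.278ms=1b
3) 618.557ms=2b +88.365ms=2/7b
4) 706.922ms=16/7b +88.365ms=2/7b
5) 795.287ms=18/7b +88.365ms=2/7b
6) 883.652ms=20/7b +88.365ms=2/7b
7) 972.018ms=22/7b +88.365ms=2/7b
8) 1060.383ms=24/7b +88.365ms=2/7b
9) 1148.748ms=26/7b +88.365ms=2/7b
Σ=4b of 4 (194bpm 2/4) — PASS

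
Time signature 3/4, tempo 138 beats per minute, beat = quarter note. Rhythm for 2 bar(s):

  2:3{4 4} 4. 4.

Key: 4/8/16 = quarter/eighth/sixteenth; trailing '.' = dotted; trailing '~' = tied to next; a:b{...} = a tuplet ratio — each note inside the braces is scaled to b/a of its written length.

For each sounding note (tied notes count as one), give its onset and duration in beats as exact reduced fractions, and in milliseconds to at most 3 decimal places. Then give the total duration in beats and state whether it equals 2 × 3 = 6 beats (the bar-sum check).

1) 0.0ms=0b +652.174ms=3/2b
2) 652.174ms=3/2b +652.174ms=3/2b
3) 1304.348ms=3b +652.174ms=3/2b
4) 1956.522ms=9/2b +652.174ms=3/2b
Σ=6b of 6 (138bpm 3/4) — PASS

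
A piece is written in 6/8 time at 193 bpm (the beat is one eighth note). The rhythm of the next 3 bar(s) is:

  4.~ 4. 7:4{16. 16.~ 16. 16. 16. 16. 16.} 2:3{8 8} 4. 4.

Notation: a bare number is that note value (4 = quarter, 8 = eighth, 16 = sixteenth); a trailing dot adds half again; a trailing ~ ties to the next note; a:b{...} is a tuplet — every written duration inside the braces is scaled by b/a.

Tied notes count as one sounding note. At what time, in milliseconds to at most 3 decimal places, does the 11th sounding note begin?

note 11 onset = 15b = 4663.212ms

1. 0.0ms @ 0 + 1865.285ms (6)
2. 1865.285ms @ 6 + 133.235ms (3/7)
3. 1998.52ms @ 45/7 + 266.469ms (6/7)
4. 2264.989ms @ 51/7 + 133.235ms (3/7)
5. 2398.224ms @ 54/7 + 133.235ms (3/7)
6. 2531.458ms @ 57/7 + 133.235ms (3/7)
7. 2664.693ms @ 60/7 + 133.235ms (3/7)
8. 2797.927ms @ 9 + 466.321ms (3/2)
9. 3264.249ms @ 21/2 + 466.321ms (3/2)
10. 3730.57ms @ 12 + 932.642ms (3)
11. 4663.212ms @ 15 + 932.642ms (3)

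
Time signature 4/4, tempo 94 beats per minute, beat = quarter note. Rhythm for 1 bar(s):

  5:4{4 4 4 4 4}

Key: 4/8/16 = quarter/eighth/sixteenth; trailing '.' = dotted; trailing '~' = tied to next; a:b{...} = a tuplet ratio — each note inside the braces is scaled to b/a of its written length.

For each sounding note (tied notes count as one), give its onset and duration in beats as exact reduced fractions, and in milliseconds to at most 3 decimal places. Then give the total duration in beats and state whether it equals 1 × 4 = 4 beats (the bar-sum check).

1) 0.0ms=0b +510.638ms=4/5b
2) 510.638ms=4/5b +510.638ms=4/5b
3) 1021.277ms=8/5b +510.638ms=4/5b
4) 1531.915ms=12/5b +510.638ms=4/5b
5) 2042.553ms=16/5b +510.638ms=4/5b
Σ=4b of 4 (94bpm 4/4) — PASS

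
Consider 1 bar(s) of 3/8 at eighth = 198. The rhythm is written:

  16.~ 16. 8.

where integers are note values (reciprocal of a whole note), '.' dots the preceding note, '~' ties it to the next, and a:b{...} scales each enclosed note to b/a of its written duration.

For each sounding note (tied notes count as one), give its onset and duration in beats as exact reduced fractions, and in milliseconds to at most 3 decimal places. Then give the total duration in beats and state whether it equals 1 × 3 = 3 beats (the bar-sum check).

1) 0.0ms=0b +454.545ms=3/2b
2) 454.545ms=3/2b +454.545ms=3/2b
Σ=3b of 3 (198bpm 3/8) — PASS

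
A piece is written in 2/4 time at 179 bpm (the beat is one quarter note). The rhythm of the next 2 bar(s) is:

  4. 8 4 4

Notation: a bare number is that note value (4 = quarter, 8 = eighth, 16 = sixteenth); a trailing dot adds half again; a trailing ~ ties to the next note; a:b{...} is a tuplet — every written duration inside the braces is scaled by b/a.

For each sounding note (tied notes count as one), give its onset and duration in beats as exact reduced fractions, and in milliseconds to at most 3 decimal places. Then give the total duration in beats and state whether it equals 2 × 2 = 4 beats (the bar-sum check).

1) 0.0ms=0b +502.793ms=3/2b
2) 502.793ms=3/2b +167.598ms=1/2b
3) 670.391ms=2b +335.196ms=1b
4) 1005.587ms=3b +335.196ms=1b
Σ=4b of 4 (179bpm 2/4) — PASS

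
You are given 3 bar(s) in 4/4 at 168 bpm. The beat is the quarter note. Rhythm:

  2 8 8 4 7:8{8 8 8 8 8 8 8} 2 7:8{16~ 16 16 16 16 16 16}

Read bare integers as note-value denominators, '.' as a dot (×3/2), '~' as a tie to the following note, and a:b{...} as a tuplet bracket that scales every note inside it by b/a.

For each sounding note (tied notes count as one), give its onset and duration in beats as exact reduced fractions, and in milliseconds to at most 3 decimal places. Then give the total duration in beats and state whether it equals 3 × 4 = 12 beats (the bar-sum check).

1) 0.0ms=0b +714.286ms=2b
2) 714.286ms=2b +178.571ms=1/2b
3) 892.857ms=5/2b +178.571ms=1/2b
4) 1071.429ms=3b +357.143ms=1b
5) 1428.571ms=4b +204.082ms=4/7b
6) 1632.653ms=32/7b +204.082ms=4/7b
7) 1836.735ms=36/7b +204.082ms=4/7b
8) 2040.816ms=40/7b +204.082ms=4/7b
9) 2244.898ms=44/7b +204.082ms=4/7b
10) 2448.98ms=48/7b +204.082ms=4/7b
11) 2653.061ms=52/7b +204.082ms=4/7b
12) 2857.143ms=8b +714.286ms=2b
13) 3571.429ms=10b +204.082ms=4/7b
14) 3775.51ms=74/7b +102.041ms=2/7b
15) 3877.551ms=76/7b +102.041ms=2/7b
16) 3979.592ms=78/7b +102.041ms=2/7b
17) 4081.633ms=80/7b +102.041ms=2/7b
18) 4183.673ms=82/7b +102.041ms=2/7b
Σ=12b of 12 (168bpm 4/4) — PASS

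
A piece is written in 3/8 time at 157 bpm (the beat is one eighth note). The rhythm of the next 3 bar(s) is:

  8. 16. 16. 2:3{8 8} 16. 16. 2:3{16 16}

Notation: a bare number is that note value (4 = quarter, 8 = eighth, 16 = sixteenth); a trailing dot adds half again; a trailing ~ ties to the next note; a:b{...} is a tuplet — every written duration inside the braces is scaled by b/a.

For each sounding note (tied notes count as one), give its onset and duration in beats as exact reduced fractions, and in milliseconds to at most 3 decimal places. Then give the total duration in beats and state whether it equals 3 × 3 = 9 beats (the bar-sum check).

1) 0.0ms=0b +573.248ms=3/2b
2) 573.248ms=3/2b +286.624ms=3/4b
3) 859.873ms=9/4b +286.624ms=3/4b
4) 1146.497ms=3b +573.248ms=3/2b
5) 1719.745ms=9/2b +573.248ms=3/2b
6) 2292.994ms=6b +286.624ms=3/4b
7) 2579.618ms=27/4b +286.624ms=3/4b
8) 2866.242ms=15/2b +286.624ms=3/4b
9) 3152.866ms=33/4b +286.624ms=3/4b
Σ=9b of 9 (157bpm 3/8) — PASS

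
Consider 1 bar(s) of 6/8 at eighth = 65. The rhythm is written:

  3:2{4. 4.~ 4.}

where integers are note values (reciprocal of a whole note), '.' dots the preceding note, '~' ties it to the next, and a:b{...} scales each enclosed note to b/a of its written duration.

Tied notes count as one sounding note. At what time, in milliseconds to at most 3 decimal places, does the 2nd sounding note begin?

1. 0.0ms @ 0 + 1846.154ms (2)
2. 1846.154ms @ 2 + 3692.308ms (4)

note 2 onset = 2b = 1846.154ms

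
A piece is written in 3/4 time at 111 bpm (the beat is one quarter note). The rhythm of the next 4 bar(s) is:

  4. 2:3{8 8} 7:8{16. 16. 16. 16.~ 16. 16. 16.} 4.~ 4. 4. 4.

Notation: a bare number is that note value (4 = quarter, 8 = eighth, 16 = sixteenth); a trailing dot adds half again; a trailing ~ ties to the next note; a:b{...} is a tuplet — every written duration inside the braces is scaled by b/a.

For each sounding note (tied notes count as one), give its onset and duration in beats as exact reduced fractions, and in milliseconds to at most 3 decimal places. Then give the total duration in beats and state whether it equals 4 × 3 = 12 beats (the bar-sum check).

1) 0.0ms=0b +810.811ms=3/2b
2) 810.811ms=3/2b +405.405ms=3/4b
3) 1216.216ms=9/4b +405.405ms=3/4b
4) 1621.622ms=3b +231.66ms=3/7b
5) 1853.282ms=24/7b +231.66ms=3/7b
6) 2084.942ms=27/7b +231.66ms=3/7b
7) 2316.602ms=30/7b +463.32ms=6/7b
8) 2779.923ms=36/7b +231.66ms=3/7b
9) 3011.583ms=39/7b +231.66ms=3/7b
10) 3243.243ms=6b +1621.622ms=3b
11) 4864.865ms=9b +810.811ms=3/2b
12) 5675.676ms=21/2b +810.811ms=3/2b
Σ=12b of 12 (111bpm 3/4) — PASS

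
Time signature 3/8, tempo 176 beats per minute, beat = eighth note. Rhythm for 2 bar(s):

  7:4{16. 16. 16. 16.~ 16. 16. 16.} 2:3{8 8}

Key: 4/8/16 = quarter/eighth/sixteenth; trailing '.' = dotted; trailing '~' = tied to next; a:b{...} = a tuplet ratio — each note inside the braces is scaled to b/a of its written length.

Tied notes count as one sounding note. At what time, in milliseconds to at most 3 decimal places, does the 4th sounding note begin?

1. 0.0ms @ 0 + 146.104ms (3/7)
2. 146.104ms @ 3/7 + 146.104ms (3/7)
3. 292.208ms @ 6/7 + 146.104ms (3/7)
4. 438.312ms @ 9/7 + 292.208ms (6/7)
5. 730.519ms @ 15/7 + 146.104ms (3/7)
6. 876.623ms @ 18/7 + 146.104ms (3/7)
7. 1022.727ms @ 3 + 511.364ms (3/2)
8. 1534.091ms @ 9/2 + 511.364ms (3/2)

note 4 onset = 9/7b = 438.312ms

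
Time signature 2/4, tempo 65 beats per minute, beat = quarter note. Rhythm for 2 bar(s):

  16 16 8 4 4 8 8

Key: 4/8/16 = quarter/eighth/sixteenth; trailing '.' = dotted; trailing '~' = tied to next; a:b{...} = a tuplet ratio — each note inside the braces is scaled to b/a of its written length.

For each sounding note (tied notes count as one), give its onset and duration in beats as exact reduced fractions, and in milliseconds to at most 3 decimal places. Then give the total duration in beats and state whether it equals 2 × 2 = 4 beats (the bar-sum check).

1) 0.0ms=0b +230.769ms=1/4b
2) 230.769ms=1/4b +230.769ms=1/4b
3) 461.538ms=1/2b +461.538ms=1/2b
4) 923.077ms=1b +923.077ms=1b
5) 1846.154ms=2b +923.077ms=1b
6) 2769.231ms=3b +461.538ms=1/2b
7) 3230.769ms=7/2b +461.538ms=1/2b
Σ=4b of 4 (65bpm 2/4) — PASS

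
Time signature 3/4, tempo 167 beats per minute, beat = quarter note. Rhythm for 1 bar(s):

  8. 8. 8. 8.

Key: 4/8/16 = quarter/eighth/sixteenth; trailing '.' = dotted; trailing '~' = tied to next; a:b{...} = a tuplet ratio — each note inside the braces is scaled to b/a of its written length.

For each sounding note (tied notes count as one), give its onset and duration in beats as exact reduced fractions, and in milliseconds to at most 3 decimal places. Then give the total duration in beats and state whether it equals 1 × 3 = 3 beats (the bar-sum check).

1) 0.0ms=0b +269.461ms=3/4b
2) 269.461ms=3/4b +269.461ms=3/4b
3) 538.922ms=3/2b +269.461ms=3/4b
4) 808.383ms=9/4b +269.461ms=3/4b
Σ=3b of 3 (167bpm 3/4) — PASS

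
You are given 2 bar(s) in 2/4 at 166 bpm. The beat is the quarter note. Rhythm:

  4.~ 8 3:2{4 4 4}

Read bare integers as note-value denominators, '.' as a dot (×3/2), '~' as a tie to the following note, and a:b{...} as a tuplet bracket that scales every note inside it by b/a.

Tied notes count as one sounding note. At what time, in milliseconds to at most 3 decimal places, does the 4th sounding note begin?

note 4 onset = 10/3b = 1204.819ms

1. 0.0ms @ 0 + 722.892ms (2)
2. 722.892ms @ 2 + 240.964ms (2/3)
3. 963.855ms @ 8/3 + 240.964ms (2/3)
4. 1204.819ms @ 10/3 + 240.964ms (2/3)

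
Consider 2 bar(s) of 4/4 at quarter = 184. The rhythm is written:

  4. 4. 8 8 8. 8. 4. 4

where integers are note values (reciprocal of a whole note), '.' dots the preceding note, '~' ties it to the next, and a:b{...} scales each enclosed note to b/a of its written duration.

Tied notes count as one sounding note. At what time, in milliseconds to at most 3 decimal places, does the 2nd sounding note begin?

1. 0.0ms @ 0 + 489.13ms (3/2)
2. 489.13ms @ 3/2 + 489.13ms (3/2)
3. 978.261ms @ 3 + 163.043ms (1/2)
4. 1141.304ms @ 7/2 + 163.043ms (1/2)
5. 1304.348ms @ 4 + 244.565ms (3/4)
6. 1548.913ms @ 19/4 + 244.565ms (3/4)
7. 1793.478ms @ 11/2 + 489.13ms (3/2)
8. 2282.609ms @ 7 + 326.087ms (1)

note 2 onset = 3/2b = 489.13ms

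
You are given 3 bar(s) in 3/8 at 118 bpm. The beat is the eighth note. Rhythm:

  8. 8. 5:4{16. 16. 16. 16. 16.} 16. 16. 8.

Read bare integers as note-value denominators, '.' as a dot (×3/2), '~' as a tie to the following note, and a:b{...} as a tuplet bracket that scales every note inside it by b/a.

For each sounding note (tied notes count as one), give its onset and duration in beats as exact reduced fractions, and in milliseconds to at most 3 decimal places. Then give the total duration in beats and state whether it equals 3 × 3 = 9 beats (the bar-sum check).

1) 0.0ms=0b +762.712ms=3/2b
2) 762.712ms=3/2b +762.712ms=3/2b
3) 1525.424ms=3b +305.085ms=3/5b
4) 1830.508ms=18/5b +305.085ms=3/5b
5) 2135.593ms=21/5b +305.085ms=3/5b
6) 2440.678ms=24/5b +305.085ms=3/5b
7) 2745.763ms=27/5b +305.085ms=3/5b
8) 3050.847ms=6b +381.356ms=3/4b
9) 3432.203ms=27/4b +381.356ms=3/4b
10) 3813.559ms=15/2b +762.712ms=3/2b
Σ=9b of 9 (118bpm 3/8) — PASS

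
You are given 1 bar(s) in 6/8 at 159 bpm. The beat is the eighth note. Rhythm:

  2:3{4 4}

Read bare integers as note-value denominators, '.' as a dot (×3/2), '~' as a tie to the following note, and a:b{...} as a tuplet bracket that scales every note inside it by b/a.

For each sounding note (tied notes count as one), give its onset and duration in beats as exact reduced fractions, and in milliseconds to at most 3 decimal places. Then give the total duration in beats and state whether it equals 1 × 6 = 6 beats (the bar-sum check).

1) 0.0ms=0b +1132.075ms=3b
2) 1132.075ms=3b +1132.075ms=3b
Σ=6b of 6 (159bpm 6/8) — PASS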